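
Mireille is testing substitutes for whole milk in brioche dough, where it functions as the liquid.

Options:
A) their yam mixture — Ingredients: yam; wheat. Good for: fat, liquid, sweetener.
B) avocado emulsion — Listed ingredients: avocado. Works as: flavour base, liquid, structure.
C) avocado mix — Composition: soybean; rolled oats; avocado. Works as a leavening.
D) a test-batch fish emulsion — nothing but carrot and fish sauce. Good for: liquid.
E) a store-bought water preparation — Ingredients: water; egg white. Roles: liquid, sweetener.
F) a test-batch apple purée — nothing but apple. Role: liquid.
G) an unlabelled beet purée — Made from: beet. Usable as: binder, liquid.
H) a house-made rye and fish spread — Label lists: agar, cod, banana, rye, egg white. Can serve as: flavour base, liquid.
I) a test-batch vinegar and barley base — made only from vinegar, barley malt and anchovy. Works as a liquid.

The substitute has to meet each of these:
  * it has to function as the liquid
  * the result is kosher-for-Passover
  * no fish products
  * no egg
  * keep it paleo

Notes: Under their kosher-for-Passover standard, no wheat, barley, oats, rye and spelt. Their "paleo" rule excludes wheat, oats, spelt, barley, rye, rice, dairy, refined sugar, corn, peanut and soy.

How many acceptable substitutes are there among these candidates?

A: has wheat, so not kosher-for-Passover; has wheat, so not paleo — out
B: only avocado; none excluded — OK
C: not usable as a liquid; has rolled oats, so not kosher-for-Passover (and 1 more) — reject
D: has fish sauce, so not fish-free — no
E: has egg white, so not egg-free — no
F: all constraints satisfied — valid
G: only beet; none excluded — valid
H: has rye, so not kosher-for-Passover; has rye, so not paleo (and 2 more) — no
I: has barley malt, so not kosher-for-Passover; has barley malt, so not paleo (and 1 more) — out

3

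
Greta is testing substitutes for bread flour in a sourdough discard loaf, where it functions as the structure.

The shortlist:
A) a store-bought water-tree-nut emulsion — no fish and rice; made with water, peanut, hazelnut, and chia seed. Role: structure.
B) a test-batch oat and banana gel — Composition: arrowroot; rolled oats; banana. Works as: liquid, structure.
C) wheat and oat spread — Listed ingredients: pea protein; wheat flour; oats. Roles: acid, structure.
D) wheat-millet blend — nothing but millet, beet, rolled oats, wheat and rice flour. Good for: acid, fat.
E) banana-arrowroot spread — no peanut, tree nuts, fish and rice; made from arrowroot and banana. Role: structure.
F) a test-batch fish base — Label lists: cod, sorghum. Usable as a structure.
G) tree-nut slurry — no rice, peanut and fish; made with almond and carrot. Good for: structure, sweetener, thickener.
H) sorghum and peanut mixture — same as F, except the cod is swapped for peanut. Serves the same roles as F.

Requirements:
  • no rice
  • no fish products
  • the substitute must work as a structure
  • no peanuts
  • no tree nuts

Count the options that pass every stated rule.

3

A: has peanut, so not peanut-free; has hazelnut, so not tree-nut-free — reject
B: every rule checks out — valid
C: no rice, no fish — valid
D: not usable as a structure; has rice flour, so not rice-free — no
E: works as a structure, no rice, no peanut — OK
F: has cod, so not fish-free — reject
G: has almond, so not tree-nut-free — out
H: has peanut, so not peanut-free — no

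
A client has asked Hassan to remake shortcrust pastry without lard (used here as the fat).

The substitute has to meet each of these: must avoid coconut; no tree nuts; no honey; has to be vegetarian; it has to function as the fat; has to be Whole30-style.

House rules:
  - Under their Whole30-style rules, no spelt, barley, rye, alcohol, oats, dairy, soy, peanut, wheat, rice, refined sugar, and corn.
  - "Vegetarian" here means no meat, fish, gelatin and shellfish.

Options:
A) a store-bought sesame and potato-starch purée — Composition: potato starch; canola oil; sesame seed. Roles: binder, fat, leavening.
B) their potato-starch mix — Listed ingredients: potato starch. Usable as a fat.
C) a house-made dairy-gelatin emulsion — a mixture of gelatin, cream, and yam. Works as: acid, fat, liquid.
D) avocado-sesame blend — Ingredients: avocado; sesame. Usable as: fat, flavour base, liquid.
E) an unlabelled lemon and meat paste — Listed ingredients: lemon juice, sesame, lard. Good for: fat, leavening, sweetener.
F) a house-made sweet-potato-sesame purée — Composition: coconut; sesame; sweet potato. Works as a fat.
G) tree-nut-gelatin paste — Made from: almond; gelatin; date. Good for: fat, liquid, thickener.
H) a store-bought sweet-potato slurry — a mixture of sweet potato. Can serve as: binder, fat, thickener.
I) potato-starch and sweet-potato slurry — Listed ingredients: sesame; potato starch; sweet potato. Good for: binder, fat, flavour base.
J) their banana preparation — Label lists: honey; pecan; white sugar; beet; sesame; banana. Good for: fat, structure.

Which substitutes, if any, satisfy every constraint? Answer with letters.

A, B, D, H, I

A: only sesame seed, canola oil and potato starch; none excluded — valid
B: only potato starch; none excluded — valid
C: has cream, so not Whole30-style; has gelatin, so not vegetarian — out
D: only sesame and avocado; none excluded — keep
E: has lard, so not vegetarian — out
F: has coconut, so not coconut-free — reject
G: has gelatin, so not vegetarian; has almond, so not tree-nut-free — reject
H: vegetarian, no coconut — valid
I: works as a fat, vegetarian, no honey — OK
J: has white sugar, so not Whole30-style; has pecan, so not tree-nut-free (and 1 more) — reject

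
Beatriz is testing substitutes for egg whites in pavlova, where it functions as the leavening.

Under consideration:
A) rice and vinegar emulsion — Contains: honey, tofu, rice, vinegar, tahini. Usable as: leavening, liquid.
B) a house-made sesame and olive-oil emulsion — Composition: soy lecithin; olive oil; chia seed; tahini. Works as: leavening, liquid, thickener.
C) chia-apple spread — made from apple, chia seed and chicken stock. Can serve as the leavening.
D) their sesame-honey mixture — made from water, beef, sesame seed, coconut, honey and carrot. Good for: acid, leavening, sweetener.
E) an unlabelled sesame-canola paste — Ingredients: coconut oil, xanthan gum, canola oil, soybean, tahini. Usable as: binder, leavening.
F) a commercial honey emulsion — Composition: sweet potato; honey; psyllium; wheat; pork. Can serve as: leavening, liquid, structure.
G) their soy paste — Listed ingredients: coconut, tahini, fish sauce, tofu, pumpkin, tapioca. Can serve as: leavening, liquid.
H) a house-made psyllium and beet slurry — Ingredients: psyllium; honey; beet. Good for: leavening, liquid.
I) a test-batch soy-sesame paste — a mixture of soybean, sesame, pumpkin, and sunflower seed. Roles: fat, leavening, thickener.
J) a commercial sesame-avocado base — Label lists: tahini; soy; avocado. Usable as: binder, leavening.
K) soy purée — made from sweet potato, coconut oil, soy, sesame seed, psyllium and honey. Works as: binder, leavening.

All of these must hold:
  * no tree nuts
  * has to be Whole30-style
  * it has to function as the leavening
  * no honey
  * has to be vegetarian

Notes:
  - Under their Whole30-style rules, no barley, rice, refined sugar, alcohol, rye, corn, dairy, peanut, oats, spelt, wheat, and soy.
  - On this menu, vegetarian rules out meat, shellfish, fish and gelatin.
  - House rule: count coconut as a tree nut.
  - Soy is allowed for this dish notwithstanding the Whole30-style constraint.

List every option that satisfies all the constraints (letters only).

A: has rice, so not Whole30-style; has honey, so not honey-free — out
B: soy is permitted under the Whole30-style carve-out; nothing else excluded — OK
C: has chicken stock, so not vegetarian — no
D: has beef, so not vegetarian; has honey, so not honey-free (and 1 more) — no
E: has coconut oil, so not tree-nut-free — reject
F: has wheat, so not Whole30-style; has pork, so not vegetarian (and 1 more) — reject
G: has fish sauce, so not vegetarian; has coconut, so not tree-nut-free — out
H: has honey, so not honey-free — out
I: soy is permitted under the Whole30-style carve-out; nothing else excluded — OK
J: soy is permitted under the Whole30-style carve-out; nothing else excluded — OK
K: has honey, so not honey-free; has coconut oil, so not tree-nut-free — reject

B, I, J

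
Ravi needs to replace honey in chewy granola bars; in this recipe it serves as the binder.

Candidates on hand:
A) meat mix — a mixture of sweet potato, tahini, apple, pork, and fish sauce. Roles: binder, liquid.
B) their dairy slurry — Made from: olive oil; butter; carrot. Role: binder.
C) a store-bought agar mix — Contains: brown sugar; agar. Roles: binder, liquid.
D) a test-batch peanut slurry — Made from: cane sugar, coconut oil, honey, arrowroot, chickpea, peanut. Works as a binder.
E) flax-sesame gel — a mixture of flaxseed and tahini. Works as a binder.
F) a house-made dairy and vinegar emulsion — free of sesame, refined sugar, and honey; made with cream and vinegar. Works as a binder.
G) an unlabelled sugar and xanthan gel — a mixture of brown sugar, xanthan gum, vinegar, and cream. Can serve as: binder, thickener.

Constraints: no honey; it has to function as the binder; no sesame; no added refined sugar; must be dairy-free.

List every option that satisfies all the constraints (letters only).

none

A: has tahini, so not sesame-free — no
B: has butter, so not dairy-free — reject
C: has brown sugar, so not no-added-sugar — out
D: has cane sugar, so not no-added-sugar; has honey, so not honey-free — out
E: has tahini, so not sesame-free — out
F: has cream, so not dairy-free — out
G: has cream, so not dairy-free; has brown sugar, so not no-added-sugar — reject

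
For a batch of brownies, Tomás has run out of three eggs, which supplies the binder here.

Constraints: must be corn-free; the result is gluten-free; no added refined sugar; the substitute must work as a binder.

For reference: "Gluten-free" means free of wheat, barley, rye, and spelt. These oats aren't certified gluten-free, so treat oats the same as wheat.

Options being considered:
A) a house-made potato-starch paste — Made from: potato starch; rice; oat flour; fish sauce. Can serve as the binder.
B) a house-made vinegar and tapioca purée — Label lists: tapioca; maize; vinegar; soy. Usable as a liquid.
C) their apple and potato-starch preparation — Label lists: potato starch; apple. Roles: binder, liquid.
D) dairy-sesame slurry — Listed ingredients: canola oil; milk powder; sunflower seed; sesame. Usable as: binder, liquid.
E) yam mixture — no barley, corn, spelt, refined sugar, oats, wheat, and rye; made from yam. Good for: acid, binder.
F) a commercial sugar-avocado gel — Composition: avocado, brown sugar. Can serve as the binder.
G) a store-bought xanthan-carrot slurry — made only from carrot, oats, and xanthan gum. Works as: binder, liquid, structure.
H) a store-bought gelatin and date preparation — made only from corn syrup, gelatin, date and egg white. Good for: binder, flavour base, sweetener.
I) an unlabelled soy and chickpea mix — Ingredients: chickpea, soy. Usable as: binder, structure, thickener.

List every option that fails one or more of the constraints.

A, B, F, G, H

A: has oat flour, so not gluten-free — reject
B: not usable as a binder; has maize, so not corn-free — out
C: all constraints satisfied — keep
D: every rule checks out — valid
E: nothing on the exclusion list — OK
F: has brown sugar, so not no-added-sugar — no
G: has oats, so not gluten-free — reject
H: has corn syrup, so not corn-free — reject
I: works as a binder, no corn, gluten-free — OK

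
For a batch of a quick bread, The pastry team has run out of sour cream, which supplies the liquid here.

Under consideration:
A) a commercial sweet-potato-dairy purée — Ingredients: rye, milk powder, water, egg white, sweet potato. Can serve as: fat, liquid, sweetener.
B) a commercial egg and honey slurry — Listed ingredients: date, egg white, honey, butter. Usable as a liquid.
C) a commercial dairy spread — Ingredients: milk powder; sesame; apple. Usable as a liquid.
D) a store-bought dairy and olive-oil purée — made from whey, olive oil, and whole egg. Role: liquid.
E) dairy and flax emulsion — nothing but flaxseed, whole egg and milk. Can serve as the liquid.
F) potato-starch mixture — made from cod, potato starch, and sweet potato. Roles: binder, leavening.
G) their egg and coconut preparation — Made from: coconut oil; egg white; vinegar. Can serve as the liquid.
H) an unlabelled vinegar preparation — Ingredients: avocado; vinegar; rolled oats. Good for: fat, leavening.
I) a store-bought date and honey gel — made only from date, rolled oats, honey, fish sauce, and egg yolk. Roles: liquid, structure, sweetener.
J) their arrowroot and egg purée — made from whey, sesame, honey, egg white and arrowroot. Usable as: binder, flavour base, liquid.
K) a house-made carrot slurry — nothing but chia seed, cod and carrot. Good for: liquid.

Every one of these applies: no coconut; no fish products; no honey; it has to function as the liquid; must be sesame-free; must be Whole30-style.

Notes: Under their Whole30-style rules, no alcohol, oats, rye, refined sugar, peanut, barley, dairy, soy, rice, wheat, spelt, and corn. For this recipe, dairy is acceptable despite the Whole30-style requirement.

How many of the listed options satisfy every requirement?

A: has rye, so not Whole30-style — reject
B: has honey, so not honey-free — reject
C: has sesame, so not sesame-free — out
D: dairy is permitted under the Whole30-style carve-out; nothing else excluded — keep
E: dairy is permitted under the Whole30-style carve-out; nothing else excluded — keep
F: not usable as a liquid; has cod, so not fish-free — out
G: has coconut oil, so not coconut-free — reject
H: not usable as a liquid; has rolled oats, so not Whole30-style — out
I: has rolled oats, so not Whole30-style; has honey, so not honey-free (and 1 more) — out
J: has honey, so not honey-free; has sesame, so not sesame-free — reject
K: has cod, so not fish-free — no

2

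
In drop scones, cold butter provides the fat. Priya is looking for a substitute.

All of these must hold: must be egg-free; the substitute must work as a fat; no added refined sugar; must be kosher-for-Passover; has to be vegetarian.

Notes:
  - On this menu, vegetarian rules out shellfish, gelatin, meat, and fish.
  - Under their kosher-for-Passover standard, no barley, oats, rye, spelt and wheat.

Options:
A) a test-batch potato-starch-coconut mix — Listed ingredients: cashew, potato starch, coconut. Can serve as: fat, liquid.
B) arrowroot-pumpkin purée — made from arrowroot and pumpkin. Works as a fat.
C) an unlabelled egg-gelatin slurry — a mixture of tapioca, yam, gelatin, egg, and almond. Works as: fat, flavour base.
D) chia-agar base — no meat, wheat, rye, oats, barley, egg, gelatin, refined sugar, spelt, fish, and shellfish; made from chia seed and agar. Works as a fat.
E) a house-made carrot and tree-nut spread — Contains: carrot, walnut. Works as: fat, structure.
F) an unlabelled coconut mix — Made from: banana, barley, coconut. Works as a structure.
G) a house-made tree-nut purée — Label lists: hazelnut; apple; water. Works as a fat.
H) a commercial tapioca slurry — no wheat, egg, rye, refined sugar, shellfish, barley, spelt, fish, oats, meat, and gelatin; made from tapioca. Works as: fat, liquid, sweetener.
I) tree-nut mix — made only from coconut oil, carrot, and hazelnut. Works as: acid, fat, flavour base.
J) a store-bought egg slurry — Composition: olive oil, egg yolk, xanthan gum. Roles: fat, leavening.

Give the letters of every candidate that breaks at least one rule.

C, F, J

A: only coconut, cashew, and potato starch; none excluded — OK
B: works as a fat, no refined sugar, vegetarian — keep
C: has gelatin, so not vegetarian; has egg, so not egg-free — out
D: kosher-for-Passover, vegetarian — OK
E: all constraints satisfied — OK
F: not usable as a fat; has barley, so not kosher-for-Passover — no
G: only hazelnut, apple, and water; none excluded — OK
H: works as a fat, vegetarian, no egg — OK
I: no refined sugar, vegetarian — keep
J: has egg yolk, so not egg-free — out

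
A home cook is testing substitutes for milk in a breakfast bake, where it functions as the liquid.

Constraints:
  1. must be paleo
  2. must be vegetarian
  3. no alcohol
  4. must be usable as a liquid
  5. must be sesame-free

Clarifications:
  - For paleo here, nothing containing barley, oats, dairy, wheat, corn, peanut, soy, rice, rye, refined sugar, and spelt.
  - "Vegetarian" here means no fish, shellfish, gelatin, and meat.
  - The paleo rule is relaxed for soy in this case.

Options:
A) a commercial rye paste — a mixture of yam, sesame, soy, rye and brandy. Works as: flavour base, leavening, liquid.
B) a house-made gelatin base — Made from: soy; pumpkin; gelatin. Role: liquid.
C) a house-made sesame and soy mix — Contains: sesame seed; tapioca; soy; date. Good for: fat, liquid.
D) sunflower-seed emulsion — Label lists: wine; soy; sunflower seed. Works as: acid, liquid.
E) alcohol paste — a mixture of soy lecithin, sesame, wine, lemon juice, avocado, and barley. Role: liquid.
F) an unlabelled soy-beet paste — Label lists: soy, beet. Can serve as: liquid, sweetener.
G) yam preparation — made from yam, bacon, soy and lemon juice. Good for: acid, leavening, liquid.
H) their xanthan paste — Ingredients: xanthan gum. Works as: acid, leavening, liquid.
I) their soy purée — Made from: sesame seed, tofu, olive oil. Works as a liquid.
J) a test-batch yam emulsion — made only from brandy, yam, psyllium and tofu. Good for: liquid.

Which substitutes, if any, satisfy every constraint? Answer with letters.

A: has rye, so not paleo; has sesame, so not sesame-free (and 1 more) — out
B: has gelatin, so not vegetarian — reject
C: has sesame seed, so not sesame-free — out
D: has wine, so not alcohol-free — reject
E: has barley, so not paleo; has sesame, so not sesame-free (and 1 more) — reject
F: soy is permitted under the paleo carve-out; nothing else excluded — valid
G: has bacon, so not vegetarian — out
H: every rule checks out — keep
I: has sesame seed, so not sesame-free — out
J: has brandy, so not alcohol-free — no

F, H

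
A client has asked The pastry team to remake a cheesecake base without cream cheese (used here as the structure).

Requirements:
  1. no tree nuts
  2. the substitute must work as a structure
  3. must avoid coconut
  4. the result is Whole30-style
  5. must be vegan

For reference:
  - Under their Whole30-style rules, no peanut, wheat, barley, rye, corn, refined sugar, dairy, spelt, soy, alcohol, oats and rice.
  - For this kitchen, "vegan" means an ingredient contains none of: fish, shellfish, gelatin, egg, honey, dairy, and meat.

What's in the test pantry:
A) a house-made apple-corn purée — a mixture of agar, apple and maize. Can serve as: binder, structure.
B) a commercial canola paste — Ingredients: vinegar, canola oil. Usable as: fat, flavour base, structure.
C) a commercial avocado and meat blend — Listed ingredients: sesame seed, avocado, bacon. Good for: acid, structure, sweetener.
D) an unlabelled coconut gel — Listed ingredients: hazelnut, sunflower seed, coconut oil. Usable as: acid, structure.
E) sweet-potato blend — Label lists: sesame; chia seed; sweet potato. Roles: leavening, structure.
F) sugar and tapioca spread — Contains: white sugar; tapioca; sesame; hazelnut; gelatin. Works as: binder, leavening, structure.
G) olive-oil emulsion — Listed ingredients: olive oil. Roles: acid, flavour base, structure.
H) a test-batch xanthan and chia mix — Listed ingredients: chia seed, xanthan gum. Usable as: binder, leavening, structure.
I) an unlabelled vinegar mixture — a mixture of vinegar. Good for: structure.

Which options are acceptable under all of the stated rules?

B, E, G, H, I

A: has maize, so not Whole30-style — reject
B: every rule checks out — OK
C: has bacon, so not vegan — reject
D: has coconut oil, so not coconut-free; has hazelnut, so not tree-nut-free — no
E: nothing on the exclusion list — keep
F: has white sugar, so not Whole30-style; has gelatin, so not vegan (and 1 more) — reject
G: nothing on the exclusion list — keep
H: nothing on the exclusion list — valid
I: all constraints satisfied — keep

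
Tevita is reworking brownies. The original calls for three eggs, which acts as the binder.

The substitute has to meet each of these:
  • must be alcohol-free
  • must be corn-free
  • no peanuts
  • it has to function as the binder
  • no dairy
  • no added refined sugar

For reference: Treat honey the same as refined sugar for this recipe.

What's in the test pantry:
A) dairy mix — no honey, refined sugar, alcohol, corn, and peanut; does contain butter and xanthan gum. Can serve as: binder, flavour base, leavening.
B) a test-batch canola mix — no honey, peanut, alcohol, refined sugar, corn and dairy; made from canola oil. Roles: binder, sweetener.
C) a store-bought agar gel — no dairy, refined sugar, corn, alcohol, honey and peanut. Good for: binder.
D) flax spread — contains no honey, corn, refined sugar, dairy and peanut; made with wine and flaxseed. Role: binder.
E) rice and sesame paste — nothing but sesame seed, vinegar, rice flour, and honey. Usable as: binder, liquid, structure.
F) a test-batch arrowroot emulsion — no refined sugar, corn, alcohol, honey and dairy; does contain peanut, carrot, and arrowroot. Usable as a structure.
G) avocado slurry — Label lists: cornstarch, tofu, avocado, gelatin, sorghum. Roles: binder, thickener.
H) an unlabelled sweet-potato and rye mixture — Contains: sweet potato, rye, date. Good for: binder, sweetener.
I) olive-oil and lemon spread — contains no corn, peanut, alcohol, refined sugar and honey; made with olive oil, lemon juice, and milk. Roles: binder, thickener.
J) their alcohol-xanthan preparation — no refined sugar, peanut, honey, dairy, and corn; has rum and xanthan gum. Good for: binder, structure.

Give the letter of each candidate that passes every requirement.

B, C, H

A: has butter, so not dairy-free — no
B: nothing on the exclusion list — OK
C: no-added-sugar, no dairy — OK
D: has wine, so not alcohol-free — reject
E: has honey, so not no-added-sugar — reject
F: not usable as a binder; has peanut, so not peanut-free — no
G: has cornstarch, so not corn-free — no
H: works as a binder, no peanut, no-added-sugar — OK
I: has milk, so not dairy-free — reject
J: has rum, so not alcohol-free — no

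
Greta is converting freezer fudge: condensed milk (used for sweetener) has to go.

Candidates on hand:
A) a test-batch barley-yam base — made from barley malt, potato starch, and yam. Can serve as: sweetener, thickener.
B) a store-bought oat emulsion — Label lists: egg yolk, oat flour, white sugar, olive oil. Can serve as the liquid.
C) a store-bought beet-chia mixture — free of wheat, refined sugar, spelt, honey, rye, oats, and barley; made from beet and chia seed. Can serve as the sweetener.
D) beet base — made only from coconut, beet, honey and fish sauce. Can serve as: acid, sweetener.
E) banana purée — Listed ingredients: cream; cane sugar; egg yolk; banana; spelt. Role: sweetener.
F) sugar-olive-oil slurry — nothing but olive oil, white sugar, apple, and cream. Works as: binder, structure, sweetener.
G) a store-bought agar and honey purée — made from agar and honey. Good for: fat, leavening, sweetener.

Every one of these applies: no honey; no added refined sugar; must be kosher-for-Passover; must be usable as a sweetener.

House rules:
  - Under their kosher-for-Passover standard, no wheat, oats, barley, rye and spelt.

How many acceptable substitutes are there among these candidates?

A: has barley malt, so not kosher-for-Passover — no
B: not usable as a sweetener; has oat flour, so not kosher-for-Passover (and 1 more) — out
C: works as a sweetener, kosher-for-Passover, no honey — valid
D: has honey, so not honey-free — no
E: has spelt, so not kosher-for-Passover; has cane sugar, so not no-added-sugar — no
F: has white sugar, so not no-added-sugar — reject
G: has honey, so not honey-free — no

1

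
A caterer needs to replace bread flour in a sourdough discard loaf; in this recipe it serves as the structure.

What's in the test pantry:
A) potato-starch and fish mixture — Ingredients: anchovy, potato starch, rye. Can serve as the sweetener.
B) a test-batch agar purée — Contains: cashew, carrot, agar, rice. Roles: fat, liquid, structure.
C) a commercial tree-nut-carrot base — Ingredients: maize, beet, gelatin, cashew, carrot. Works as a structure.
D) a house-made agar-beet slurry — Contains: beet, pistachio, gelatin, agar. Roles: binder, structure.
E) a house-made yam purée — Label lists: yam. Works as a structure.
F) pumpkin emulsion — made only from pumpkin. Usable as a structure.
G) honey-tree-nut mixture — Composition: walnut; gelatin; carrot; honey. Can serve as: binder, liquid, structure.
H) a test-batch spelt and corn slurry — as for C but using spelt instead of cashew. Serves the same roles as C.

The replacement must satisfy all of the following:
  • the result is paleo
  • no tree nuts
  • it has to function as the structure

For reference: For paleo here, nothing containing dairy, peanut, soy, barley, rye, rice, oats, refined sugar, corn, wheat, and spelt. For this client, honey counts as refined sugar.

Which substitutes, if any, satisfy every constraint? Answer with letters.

E, F

A: not usable as a structure; has rye, so not paleo — reject
B: has rice, so not paleo; has cashew, so not tree-nut-free — no
C: has maize, so not paleo; has cashew, so not tree-nut-free — out
D: has pistachio, so not tree-nut-free — out
E: only yam; none excluded — valid
F: paleo, no tree nuts — keep
G: has honey, so not paleo; has walnut, so not tree-nut-free — no
H: has maize, so not paleo — reject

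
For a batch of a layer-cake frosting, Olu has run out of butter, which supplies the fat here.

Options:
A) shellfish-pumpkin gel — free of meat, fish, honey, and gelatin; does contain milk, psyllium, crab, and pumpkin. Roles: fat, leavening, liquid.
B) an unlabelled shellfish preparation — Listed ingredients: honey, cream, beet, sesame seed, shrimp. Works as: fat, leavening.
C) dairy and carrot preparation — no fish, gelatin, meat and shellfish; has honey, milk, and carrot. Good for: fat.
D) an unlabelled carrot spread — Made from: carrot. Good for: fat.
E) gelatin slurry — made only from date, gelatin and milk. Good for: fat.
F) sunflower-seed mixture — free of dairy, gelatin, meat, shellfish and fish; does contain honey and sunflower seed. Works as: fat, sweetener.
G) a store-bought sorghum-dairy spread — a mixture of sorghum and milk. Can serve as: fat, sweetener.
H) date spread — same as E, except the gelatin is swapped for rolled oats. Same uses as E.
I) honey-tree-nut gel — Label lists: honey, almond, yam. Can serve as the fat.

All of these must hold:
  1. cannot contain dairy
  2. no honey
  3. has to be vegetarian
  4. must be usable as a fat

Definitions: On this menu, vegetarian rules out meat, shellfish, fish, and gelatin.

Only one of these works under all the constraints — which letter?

A: has crab, so not vegetarian; has milk, so not dairy-free — out
B: has shrimp, so not vegetarian; has honey, so not honey-free (and 1 more) — out
C: has honey, so not honey-free; has milk, so not dairy-free — out
D: all constraints satisfied — OK
E: has gelatin, so not vegetarian; has milk, so not dairy-free — reject
F: has honey, so not honey-free — reject
G: has milk, so not dairy-free — no
H: has milk, so not dairy-free — out
I: has honey, so not honey-free — reject

D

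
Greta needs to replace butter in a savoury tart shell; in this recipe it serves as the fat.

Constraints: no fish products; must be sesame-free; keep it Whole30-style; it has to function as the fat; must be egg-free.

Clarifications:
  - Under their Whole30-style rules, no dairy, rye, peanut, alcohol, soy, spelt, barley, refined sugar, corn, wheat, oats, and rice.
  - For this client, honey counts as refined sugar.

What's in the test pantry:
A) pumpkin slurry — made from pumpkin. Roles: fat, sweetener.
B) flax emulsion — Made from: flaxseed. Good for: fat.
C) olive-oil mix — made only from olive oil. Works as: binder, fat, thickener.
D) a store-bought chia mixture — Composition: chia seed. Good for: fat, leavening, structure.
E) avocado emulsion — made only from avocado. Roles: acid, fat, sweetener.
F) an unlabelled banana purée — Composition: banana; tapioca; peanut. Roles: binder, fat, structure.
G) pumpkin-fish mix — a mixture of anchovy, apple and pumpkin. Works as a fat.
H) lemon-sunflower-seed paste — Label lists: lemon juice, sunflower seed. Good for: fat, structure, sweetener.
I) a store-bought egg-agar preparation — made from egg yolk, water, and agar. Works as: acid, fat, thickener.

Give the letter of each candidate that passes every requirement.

A: every rule checks out — OK
B: only flaxseed; none excluded — OK
C: all constraints satisfied — keep
D: only chia seed; none excluded — OK
E: only avocado; none excluded — keep
F: has peanut, so not Whole30-style — no
G: has anchovy, so not fish-free — reject
H: every rule checks out — valid
I: has egg yolk, so not egg-free — no

A, B, C, D, E, H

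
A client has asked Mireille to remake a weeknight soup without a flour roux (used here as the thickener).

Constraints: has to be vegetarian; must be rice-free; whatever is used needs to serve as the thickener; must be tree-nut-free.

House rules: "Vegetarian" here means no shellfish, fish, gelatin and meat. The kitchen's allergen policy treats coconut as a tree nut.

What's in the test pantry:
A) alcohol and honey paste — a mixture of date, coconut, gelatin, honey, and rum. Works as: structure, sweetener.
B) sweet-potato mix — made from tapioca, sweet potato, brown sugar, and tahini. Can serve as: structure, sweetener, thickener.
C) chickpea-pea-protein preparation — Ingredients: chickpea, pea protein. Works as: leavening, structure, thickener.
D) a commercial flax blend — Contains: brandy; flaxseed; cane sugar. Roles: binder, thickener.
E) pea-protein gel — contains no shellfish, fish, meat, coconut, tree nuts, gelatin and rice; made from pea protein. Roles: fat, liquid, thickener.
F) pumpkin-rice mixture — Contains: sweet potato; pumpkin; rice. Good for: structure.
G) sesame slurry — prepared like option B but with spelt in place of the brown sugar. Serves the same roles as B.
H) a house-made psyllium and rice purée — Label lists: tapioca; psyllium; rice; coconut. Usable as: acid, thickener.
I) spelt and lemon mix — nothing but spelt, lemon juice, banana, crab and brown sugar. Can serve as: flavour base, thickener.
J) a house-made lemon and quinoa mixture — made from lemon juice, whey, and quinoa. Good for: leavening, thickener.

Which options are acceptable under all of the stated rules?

A: not usable as a thickener; has gelatin, so not vegetarian (and 1 more) — no
B: works as a thickener, vegetarian, tree-nut-free — keep
C: only pea protein and chickpea; none excluded — keep
D: all constraints satisfied — OK
E: works as a thickener, no rice, vegetarian — valid
F: not usable as a thickener; has rice, so not rice-free — no
G: works as a thickener, tree-nut-free, vegetarian — OK
H: has rice, so not rice-free; has coconut, so not tree-nut-free — no
I: has crab, so not vegetarian — reject
J: works as a thickener, tree-nut-free, no rice — valid

B, C, D, E, G, J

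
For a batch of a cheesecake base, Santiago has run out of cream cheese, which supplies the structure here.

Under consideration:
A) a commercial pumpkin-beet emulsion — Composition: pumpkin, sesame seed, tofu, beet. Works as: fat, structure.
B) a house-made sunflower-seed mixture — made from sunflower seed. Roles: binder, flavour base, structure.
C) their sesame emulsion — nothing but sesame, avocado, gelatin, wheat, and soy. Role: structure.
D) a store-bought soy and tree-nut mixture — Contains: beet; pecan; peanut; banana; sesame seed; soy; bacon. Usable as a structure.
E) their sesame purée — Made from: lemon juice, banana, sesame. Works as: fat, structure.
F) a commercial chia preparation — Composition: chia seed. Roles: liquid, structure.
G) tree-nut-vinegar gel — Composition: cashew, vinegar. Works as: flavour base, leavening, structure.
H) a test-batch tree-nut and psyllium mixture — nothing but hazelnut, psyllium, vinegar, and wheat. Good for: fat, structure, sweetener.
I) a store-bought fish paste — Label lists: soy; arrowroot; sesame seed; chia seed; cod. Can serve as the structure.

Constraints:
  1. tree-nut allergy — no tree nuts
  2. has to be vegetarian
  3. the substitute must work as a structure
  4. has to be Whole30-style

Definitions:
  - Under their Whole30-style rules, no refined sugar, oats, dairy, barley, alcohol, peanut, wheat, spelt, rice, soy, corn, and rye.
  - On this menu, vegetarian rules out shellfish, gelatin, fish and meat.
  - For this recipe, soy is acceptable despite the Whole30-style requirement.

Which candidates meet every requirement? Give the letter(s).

A, B, E, F

A: soy is permitted under the Whole30-style carve-out; nothing else excluded — keep
B: all constraints satisfied — OK
C: has wheat, so not Whole30-style; has gelatin, so not vegetarian — no
D: has peanut, so not Whole30-style; has bacon, so not vegetarian (and 1 more) — no
E: only sesame, lemon juice and banana; none excluded — keep
F: only chia seed; none excluded — valid
G: has cashew, so not tree-nut-free — no
H: has wheat, so not Whole30-style; has hazelnut, so not tree-nut-free — out
I: has cod, so not vegetarian — reject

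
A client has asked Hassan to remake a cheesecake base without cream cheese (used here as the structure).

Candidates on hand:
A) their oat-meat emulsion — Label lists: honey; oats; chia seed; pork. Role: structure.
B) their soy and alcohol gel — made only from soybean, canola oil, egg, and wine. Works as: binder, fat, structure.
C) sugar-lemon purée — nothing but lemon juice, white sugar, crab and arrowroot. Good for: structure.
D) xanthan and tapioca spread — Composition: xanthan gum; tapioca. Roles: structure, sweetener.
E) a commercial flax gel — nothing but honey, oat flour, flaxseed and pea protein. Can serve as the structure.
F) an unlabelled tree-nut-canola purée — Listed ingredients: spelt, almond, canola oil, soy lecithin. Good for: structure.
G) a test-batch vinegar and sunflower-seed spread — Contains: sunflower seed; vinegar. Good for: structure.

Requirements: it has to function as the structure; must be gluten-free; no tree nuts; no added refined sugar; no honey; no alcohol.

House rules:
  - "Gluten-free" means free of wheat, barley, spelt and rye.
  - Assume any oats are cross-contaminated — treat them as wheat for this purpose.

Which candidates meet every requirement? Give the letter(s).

D, G

A: has oats, so not gluten-free; has honey, so not honey-free — reject
B: has wine, so not alcohol-free — no
C: has white sugar, so not no-added-sugar — out
D: nothing on the exclusion list — keep
E: has oat flour, so not gluten-free; has honey, so not honey-free — reject
F: has spelt, so not gluten-free; has almond, so not tree-nut-free — reject
G: only sunflower seed and vinegar; none excluded — keep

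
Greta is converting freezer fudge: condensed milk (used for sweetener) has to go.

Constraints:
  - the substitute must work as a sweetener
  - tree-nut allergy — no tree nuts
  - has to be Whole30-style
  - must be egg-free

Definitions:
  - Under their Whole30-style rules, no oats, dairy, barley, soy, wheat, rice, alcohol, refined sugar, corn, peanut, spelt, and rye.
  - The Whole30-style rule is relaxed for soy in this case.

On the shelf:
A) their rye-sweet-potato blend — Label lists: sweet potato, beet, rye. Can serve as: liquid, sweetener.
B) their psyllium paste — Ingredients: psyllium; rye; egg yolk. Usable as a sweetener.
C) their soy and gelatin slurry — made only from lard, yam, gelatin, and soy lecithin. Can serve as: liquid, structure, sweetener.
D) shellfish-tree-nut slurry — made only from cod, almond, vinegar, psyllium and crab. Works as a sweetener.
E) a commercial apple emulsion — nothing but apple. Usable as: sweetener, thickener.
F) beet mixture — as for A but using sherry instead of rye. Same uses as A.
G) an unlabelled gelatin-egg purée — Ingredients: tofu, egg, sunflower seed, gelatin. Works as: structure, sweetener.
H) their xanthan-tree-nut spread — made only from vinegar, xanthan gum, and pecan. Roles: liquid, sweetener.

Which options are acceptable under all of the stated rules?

A: has rye, so not Whole30-style — no
B: has rye, so not Whole30-style; has egg yolk, so not egg-free — out
C: soy is permitted under the Whole30-style carve-out; nothing else excluded — OK
D: has almond, so not tree-nut-free — reject
E: only apple; none excluded — OK
F: has sherry, so not Whole30-style — no
G: has egg, so not egg-free — no
H: has pecan, so not tree-nut-free — out

C, E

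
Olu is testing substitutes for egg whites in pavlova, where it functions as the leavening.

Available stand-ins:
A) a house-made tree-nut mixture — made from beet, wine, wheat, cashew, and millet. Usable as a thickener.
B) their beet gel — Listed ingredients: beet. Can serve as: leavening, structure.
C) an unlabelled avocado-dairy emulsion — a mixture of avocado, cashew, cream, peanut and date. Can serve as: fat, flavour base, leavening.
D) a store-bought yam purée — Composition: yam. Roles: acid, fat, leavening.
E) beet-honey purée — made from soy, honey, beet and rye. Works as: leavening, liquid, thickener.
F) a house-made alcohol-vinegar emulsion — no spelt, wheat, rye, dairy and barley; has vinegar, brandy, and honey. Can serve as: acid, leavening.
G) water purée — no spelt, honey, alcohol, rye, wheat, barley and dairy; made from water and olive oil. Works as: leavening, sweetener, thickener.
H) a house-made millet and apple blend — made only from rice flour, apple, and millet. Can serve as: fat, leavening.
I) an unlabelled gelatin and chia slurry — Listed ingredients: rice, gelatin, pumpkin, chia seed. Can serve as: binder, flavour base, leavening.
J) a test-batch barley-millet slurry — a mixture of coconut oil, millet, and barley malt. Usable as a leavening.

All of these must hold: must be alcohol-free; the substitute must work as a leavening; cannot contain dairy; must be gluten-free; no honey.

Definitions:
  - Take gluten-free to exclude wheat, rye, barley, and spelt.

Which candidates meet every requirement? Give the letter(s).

B, D, G, H, I

A: not usable as a leavening; has wheat, so not gluten-free (and 1 more) — no
B: only beet; none excluded — OK
C: has cream, so not dairy-free — no
D: only yam; none excluded — valid
E: has rye, so not gluten-free; has honey, so not honey-free — no
F: has honey, so not honey-free; has brandy, so not alcohol-free — reject
G: works as a leavening, gluten-free, no dairy — OK
H: no dairy, no honey — valid
I: nothing on the exclusion list — valid
J: has barley malt, so not gluten-free — reject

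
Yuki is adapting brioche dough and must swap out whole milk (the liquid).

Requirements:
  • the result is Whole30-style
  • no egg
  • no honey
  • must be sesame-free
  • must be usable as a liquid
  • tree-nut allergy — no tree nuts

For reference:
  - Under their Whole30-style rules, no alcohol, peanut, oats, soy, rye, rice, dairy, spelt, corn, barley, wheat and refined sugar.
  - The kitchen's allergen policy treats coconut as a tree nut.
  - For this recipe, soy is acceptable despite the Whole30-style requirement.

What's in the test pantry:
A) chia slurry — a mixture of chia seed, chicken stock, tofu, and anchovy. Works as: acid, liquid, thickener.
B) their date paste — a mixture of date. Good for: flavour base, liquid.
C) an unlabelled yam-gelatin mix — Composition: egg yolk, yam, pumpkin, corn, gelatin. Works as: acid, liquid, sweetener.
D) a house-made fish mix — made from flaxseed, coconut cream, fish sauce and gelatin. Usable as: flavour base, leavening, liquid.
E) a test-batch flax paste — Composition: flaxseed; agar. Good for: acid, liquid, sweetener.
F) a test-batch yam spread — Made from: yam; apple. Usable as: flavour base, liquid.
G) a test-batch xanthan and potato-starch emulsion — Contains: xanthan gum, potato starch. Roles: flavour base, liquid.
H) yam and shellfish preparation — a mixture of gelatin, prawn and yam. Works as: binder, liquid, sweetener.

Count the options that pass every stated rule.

A: soy is permitted under the Whole30-style carve-out; nothing else excluded — OK
B: only date; none excluded — keep
C: has corn, so not Whole30-style; has egg yolk, so not egg-free — no
D: has coconut cream, so not tree-nut-free — out
E: nothing on the exclusion list — valid
F: only yam and apple; none excluded — OK
G: no honey, Whole30-style — OK
H: all constraints satisfied — valid

6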